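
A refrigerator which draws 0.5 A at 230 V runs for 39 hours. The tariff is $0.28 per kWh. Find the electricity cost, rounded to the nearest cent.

Power = 0.5 A × 230 V = 115 W = 0.115 kW
Energy = 0.115 kW × 39 h = 4.485 kWh
Cost = 4.485 kWh × $0.28/kWh = $1.26

$1.26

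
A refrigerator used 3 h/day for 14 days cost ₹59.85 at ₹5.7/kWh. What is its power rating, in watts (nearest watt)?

Energy = ₹59.85 ÷ ₹5.7/kWh = 10.5 kWh
Runtime = 3 h/day × 14 days = 42 h
Power = 10.5 kWh ÷ 42 h = 0.25 kW = 250 W

250 W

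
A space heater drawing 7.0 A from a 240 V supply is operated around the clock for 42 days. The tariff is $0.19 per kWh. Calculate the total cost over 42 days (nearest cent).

Power = 7.0 A × 240 V = 1680 W = 1.68 kW
Runtime = 24 h × 42 = 1008 h
Energy = 1.68 kW × 1008 h = 1693.44 kWh
Cost = 1693.44 kWh × $0.19/kWh = $321.75

$321.75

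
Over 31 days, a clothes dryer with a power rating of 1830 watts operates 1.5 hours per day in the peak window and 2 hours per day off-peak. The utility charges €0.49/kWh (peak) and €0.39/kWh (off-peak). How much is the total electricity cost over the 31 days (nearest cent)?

€85.95

Peak energy = 1.83 kW × 1.5 h × 31 = 85.095 kWh
Off-peak energy = 1.83 kW × 2 h × 31 = 113.46 kWh
Cost = 85.095 × €0.49 + 113.46 × €0.39 = €41.69655 + €44.2494 = €85.95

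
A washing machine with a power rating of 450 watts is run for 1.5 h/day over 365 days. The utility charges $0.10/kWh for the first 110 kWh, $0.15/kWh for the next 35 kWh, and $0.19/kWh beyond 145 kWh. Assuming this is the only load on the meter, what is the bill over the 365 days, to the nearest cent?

Runtime = 1.5 h/day × 365 days = 547.5 h
Energy = 0.45 kW × 547.5 h = 246.375 kWh
Tier 1 (0–110 kWh): 110 × $0.10 = $11
Tier 2 (110–145 kWh): 35 × $0.15 = $5.25
Above 145 kWh: 101.375 × $0.19 = $19.26125
Bill = $35.51

$35.51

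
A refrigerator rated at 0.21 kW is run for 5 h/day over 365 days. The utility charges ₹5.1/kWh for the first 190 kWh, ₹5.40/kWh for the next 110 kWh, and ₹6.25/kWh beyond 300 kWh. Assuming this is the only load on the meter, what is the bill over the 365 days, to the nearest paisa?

₹2083.31

Runtime = 5 h/day × 365 days = 1825 h
Energy = 0.21 kW × 1825 h = 383.25 kWh
Tier 1 (0–190 kWh): 190 × ₹5.1 = ₹969
Tier 2 (190–300 kWh): 110 × ₹5.40 = ₹594
Above 300 kWh: 83.25 × ₹6.25 = ₹520.3125
Bill = ₹2083.31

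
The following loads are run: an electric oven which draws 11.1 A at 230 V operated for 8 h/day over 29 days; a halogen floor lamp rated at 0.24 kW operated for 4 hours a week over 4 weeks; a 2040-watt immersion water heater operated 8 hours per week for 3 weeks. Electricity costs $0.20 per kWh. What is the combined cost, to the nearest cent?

$129.02

electric oven: Power = 11.1 A × 230 V = 2553 W = 2.553 kW
electric oven: Runtime = 8 h/day × 29 days = 232 h
electric oven: 2.553 kW × 232 h = 592.296 kWh
halogen floor lamp: Runtime = 4 h/week × 4 weeks = 16 h
halogen floor lamp: 0.24 kW × 16 h = 3.84 kWh
immersion water heater: Runtime = 8 h/week × 3 weeks = 24 h
immersion water heater: 2.04 kW × 24 h = 48.96 kWh
Total energy = 645.096 kWh
Cost = 645.096 × $0.20 = $129.02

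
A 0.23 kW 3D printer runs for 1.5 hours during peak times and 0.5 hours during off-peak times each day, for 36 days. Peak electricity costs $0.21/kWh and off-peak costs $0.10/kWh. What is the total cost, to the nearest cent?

$3.02

Peak energy = 0.23 kW × 1.5 h × 36 = 12.42 kWh
Off-peak energy = 0.23 kW × 0.5 h × 36 = 4.14 kWh
Cost = 12.42 × $0.21 + 4.14 × $0.10 = $2.6082 + $0.414 = $3.02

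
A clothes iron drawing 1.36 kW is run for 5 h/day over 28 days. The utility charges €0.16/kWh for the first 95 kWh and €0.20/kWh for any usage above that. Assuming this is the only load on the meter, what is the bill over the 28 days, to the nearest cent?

Runtime = 5 h/day × 28 days = 140 h
Energy = 1.36 kW × 140 h = 190.4 kWh
Tier 1 (0–95 kWh): 95 × €0.16 = €15.2
Above 95 kWh: 95.4 × €0.20 = €19.08
Bill = €34.28

€34.28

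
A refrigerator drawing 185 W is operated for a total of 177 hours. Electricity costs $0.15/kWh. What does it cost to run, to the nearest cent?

$4.91

Energy = 0.185 kW × 177 h = 32.745 kWh
Cost = 32.745 kWh × $0.15/kWh = $4.91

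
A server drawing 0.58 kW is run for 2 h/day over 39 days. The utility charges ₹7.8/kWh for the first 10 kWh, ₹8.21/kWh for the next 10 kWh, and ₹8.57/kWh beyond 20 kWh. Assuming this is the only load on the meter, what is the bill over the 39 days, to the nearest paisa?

Runtime = 2 h/day × 39 days = 78 h
Energy = 0.58 kW × 78 h = 45.24 kWh
Tier 1 (0–10 kWh): 10 × ₹7.8 = ₹78
Tier 2 (10–20 kWh): 10 × ₹8.21 = ₹82.1
Above 20 kWh: 25.24 × ₹8.57 = ₹216.3068
Bill = ₹376.41

₹376.41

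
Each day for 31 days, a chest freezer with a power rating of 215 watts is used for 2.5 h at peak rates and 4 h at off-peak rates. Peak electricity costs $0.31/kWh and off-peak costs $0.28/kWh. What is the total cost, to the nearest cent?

Peak energy = 0.215 kW × 2.5 h × 31 = 16.6625 kWh
Off-peak energy = 0.215 kW × 4 h × 31 = 26.66 kWh
Cost = 16.6625 × $0.31 + 26.66 × $0.28 = $5.165375 + $7.4648 = $12.63

$12.63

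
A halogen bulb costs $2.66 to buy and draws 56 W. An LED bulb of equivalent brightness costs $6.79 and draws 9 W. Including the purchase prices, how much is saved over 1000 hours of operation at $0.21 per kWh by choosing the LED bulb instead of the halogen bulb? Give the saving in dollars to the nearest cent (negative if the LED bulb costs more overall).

halogen bulb: $2.66 + (56/1000) kW × 1000 h × $0.21 = $2.66 + $11.76 = $14.42
LED bulb: $6.79 + (9/1000) kW × 1000 h × $0.21 = $6.79 + $1.89 = $8.68
Saving = $14.42 − $8.68 = $5.74

$5.74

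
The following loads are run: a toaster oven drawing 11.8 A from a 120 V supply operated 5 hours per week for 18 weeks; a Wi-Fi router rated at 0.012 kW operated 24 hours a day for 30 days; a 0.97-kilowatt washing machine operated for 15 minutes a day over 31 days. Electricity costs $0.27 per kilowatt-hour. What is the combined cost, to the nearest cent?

$38.77

toaster oven: Power = 11.8 A × 120 V = 1416 W = 1.416 kW
toaster oven: Runtime = 5 h/week × 18 weeks = 90 h
toaster oven: 1.416 kW × 90 h = 127.44 kWh
Wi-Fi router: Runtime = 24 h × 30 = 720 h
Wi-Fi router: 0.012 kW × 720 h = 8.64 kWh
washing machine: Runtime = 15 min × 31 = 465 min = 7.75 h
washing machine: 0.97 kW × 7.75 h = 7.5175 kWh
Total energy = 143.5975 kWh
Cost = 143.5975 × $0.27 = $38.77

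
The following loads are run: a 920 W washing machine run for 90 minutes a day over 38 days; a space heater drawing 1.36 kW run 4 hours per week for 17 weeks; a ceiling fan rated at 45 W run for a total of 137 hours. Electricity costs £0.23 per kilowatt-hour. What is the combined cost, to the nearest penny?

washing machine: Runtime = 90 min × 38 = 3420 min = 57 h
washing machine: 0.92 kW × 57 h = 52.44 kWh
space heater: Runtime = 4 h/week × 17 weeks = 68 h
space heater: 1.36 kW × 68 h = 92.48 kWh
ceiling fan: 0.045 kW × 137 h = 6.165 kWh
Total energy = 151.085 kWh
Cost = 151.085 × £0.23 = £34.75

£34.75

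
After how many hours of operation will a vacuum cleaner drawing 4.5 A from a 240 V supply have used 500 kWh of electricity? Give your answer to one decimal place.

463.0 h

Power = 4.5 A × 240 V = 1080 W = 1.08 kW
Hours = 500 kWh ÷ 1.08 kW = 463.0 h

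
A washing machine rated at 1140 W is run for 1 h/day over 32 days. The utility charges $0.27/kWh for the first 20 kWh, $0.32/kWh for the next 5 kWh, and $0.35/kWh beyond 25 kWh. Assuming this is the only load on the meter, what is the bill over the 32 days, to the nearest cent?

$11.02

Runtime = 1 h/day × 32 days = 32 h
Energy = 1.14 kW × 32 h = 36.48 kWh
Tier 1 (0–20 kWh): 20 × $0.27 = $5.4
Tier 2 (20–25 kWh): 5 × $0.32 = $1.6
Above 25 kWh: 11.48 × $0.35 = $4.018
Bill = $11.02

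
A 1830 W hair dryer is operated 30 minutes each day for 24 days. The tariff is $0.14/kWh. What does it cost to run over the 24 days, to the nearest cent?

Runtime = 30 min × 24 = 720 min = 12 h
Energy = 1.83 kW × 12 h = 21.96 kWh
Cost = 21.96 kWh × $0.14/kWh = $3.07

$3.07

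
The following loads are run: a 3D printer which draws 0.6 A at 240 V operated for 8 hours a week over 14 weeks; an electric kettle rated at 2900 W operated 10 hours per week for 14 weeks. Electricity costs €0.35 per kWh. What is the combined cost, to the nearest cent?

3D printer: Power = 0.6 A × 240 V = 144 W = 0.144 kW
3D printer: Runtime = 8 h/week × 14 weeks = 112 h
3D printer: 0.144 kW × 112 h = 16.128 kWh
electric kettle: Runtime = 10 h/week × 14 weeks = 140 h
electric kettle: 2.9 kW × 140 h = 406 kWh
Total energy = 422.128 kWh
Cost = 422.128 × €0.35 = €147.74

€147.74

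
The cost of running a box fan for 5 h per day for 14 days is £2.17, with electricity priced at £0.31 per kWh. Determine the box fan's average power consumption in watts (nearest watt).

Energy = £2.17 ÷ £0.31/kWh = 7 kWh
Runtime = 5 h/day × 14 days = 70 h
Power = 7 kWh ÷ 70 h = 0.1 kW = 100 W

100 W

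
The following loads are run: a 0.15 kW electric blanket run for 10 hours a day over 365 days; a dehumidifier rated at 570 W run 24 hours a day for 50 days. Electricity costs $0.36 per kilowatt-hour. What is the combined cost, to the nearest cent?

$443.34

electric blanket: Runtime = 10 h/day × 365 days = 3650 h
electric blanket: 0.15 kW × 3650 h = 547.5 kWh
dehumidifier: Runtime = 24 h × 50 = 1200 h
dehumidifier: 0.57 kW × 1200 h = 684 kWh
Total energy = 1231.5 kWh
Cost = 1231.5 × $0.36 = $443.34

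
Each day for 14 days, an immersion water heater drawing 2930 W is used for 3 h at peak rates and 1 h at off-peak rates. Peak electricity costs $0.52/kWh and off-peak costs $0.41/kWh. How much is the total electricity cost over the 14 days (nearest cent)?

Peak energy = 2.93 kW × 3 h × 14 = 123.06 kWh
Off-peak energy = 2.93 kW × 1 h × 14 = 41.02 kWh
Cost = 123.06 × $0.52 + 41.02 × $0.41 = $63.9912 + $16.8182 = $80.81

$80.81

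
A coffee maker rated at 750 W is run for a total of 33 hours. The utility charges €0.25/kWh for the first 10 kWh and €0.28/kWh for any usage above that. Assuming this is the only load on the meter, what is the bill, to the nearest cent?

Energy = 0.75 kW × 33 h = 24.75 kWh
Tier 1 (0–10 kWh): 10 × €0.25 = €2.5
Above 10 kWh: 14.75 × €0.28 = €4.13
Bill = €6.63

€6.63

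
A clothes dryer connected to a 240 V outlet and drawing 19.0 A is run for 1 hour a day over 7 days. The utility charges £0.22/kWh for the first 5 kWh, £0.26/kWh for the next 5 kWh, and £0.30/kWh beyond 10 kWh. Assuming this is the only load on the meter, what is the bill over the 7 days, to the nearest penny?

Power = 19.0 A × 240 V = 4560 W = 4.56 kW
Runtime = 1 h/day × 7 days = 7 h
Energy = 4.56 kW × 7 h = 31.92 kWh
Tier 1 (0–5 kWh): 5 × £0.22 = £1.1
Tier 2 (5–10 kWh): 5 × £0.26 = £1.3
Above 10 kWh: 21.92 × £0.30 = £6.576
Bill = £8.98

£8.98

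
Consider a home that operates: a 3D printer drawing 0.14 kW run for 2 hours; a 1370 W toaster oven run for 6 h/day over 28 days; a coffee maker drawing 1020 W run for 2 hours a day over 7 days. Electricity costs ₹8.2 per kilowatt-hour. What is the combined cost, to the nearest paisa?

₹2006.70

3D printer: 0.14 kW × 2 h = 0.28 kWh
toaster oven: Runtime = 6 h/day × 28 days = 168 h
toaster oven: 1.37 kW × 168 h = 230.16 kWh
coffee maker: Runtime = 2 h/day × 7 days = 14 h
coffee maker: 1.02 kW × 14 h = 14.28 kWh
Total energy = 244.72 kWh
Cost = 244.72 × ₹8.2 = ₹2006.70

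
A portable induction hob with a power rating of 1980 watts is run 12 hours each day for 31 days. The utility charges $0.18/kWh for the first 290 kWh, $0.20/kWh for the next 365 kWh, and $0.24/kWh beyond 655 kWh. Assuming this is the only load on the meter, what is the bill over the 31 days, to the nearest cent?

$144.77

Runtime = 12 h/day × 31 days = 372 h
Energy = 1.98 kW × 372 h = 736.56 kWh
Tier 1 (0–290 kWh): 290 × $0.18 = $52.2
Tier 2 (290–655 kWh): 365 × $0.20 = $73
Above 655 kWh: 81.56 × $0.24 = $19.5744
Bill = $144.77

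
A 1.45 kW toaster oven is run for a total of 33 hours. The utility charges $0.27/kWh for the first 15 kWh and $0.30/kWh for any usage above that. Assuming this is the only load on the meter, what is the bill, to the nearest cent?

Energy = 1.45 kW × 33 h = 47.85 kWh
Tier 1 (0–15 kWh): 15 × $0.27 = $4.05
Above 15 kWh: 32.85 × $0.30 = $9.855
Bill = $13.91

$13.91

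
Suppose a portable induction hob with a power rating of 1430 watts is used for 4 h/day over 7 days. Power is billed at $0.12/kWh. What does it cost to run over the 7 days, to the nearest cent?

$4.80

Runtime = 4 h/day × 7 days = 28 h
Energy = 1.43 kW × 28 h = 40.04 kWh
Cost = 40.04 kWh × $0.12/kWh = $4.80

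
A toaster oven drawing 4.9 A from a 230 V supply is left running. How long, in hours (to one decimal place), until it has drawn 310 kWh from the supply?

275.1 h

Power = 4.9 A × 230 V = 1127 W = 1.127 kW
Hours = 310 kWh ÷ 1.127 kW = 275.1 h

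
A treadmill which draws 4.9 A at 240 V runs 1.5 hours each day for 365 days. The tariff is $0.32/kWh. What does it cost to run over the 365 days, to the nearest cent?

$206.04

Power = 4.9 A × 240 V = 1176 W = 1.176 kW
Runtime = 1.5 h/day × 365 days = 547.5 h
Energy = 1.176 kW × 547.5 h = 643.86 kWh
Cost = 643.86 kWh × $0.32/kWh = $206.04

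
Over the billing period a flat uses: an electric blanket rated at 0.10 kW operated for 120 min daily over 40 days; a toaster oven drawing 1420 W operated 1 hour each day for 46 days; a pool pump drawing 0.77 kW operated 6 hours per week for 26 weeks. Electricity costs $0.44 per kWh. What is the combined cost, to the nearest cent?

$85.11

electric blanket: Runtime = 120 min × 40 = 4800 min = 80 h
electric blanket: 0.1 kW × 80 h = 8 kWh
toaster oven: Runtime = 1 h/day × 46 days = 46 h
toaster oven: 1.42 kW × 46 h = 65.32 kWh
pool pump: Runtime = 6 h/week × 26 weeks = 156 h
pool pump: 0.77 kW × 156 h = 120.12 kWh
Total energy = 193.44 kWh
Cost = 193.44 × $0.44 = $85.11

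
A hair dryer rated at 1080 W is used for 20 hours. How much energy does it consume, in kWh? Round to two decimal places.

21.60 kWh

Energy = 1.08 kW × 20 h = 21.6 kWh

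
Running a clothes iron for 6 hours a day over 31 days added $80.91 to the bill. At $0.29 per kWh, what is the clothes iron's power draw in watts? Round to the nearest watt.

1500 W

Energy = $80.91 ÷ $0.29/kWh = 279 kWh
Runtime = 6 h/day × 31 days = 186 h
Power = 279 kWh ÷ 186 h = 1.5 kW = 1500 W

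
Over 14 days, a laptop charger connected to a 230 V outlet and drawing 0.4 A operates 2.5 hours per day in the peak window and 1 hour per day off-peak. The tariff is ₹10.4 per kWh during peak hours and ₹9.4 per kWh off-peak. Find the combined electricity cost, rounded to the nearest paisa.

Power = 0.4 A × 230 V = 92 W = 0.092 kW
Peak energy = 0.092 kW × 2.5 h × 14 = 3.22 kWh
Off-peak energy = 0.092 kW × 1 h × 14 = 1.288 kWh
Cost = 3.22 × ₹10.4 + 1.288 × ₹9.4 = ₹33.488 + ₹12.1072 = ₹45.60

₹45.60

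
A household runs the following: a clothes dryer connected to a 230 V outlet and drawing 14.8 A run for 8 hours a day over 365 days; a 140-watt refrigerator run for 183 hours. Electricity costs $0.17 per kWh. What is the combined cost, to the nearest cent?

clothes dryer: Power = 14.8 A × 230 V = 3404 W = 3.404 kW
clothes dryer: Runtime = 8 h/day × 365 days = 2920 h
clothes dryer: 3.404 kW × 2920 h = 9939.68 kWh
refrigerator: 0.14 kW × 183 h = 25.62 kWh
Total energy = 9965.3 kWh
Cost = 9965.3 × $0.17 = $1694.10

$1694.10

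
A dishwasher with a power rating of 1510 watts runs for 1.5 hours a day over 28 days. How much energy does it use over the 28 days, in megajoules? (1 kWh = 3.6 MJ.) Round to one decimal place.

228.3 MJ

Runtime = 1.5 h/day × 28 days = 42 h
Energy = 1.51 kW × 42 h = 63.42 kWh
= 63.42 × 3.6 MJ = 228.3 MJ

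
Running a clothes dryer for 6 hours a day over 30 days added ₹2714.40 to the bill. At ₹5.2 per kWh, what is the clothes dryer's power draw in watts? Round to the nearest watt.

Energy = ₹2714.40 ÷ ₹5.2/kWh = 522 kWh
Runtime = 6 h/day × 30 days = 180 h
Power = 522 kWh ÷ 180 h = 2.9 kW = 2900 W

2900 W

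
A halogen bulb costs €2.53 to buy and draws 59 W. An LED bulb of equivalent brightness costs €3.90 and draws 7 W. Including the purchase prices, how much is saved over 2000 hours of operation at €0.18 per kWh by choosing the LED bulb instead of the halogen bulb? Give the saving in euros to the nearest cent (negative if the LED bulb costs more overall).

halogen bulb: €2.53 + (59/1000) kW × 2000 h × €0.18 = €2.53 + €21.24 = €23.77
LED bulb: €3.90 + (7/1000) kW × 2000 h × €0.18 = €3.90 + €2.52 = €6.42
Saving = €23.77 − €6.42 = €17.35

€17.35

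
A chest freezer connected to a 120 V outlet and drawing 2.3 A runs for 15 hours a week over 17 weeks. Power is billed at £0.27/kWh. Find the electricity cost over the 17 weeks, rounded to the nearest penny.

£19.00

Power = 2.3 A × 120 V = 276 W = 0.276 kW
Runtime = 15 h/week × 17 weeks = 255 h
Energy = 0.276 kW × 255 h = 70.38 kWh
Cost = 70.38 kWh × £0.27/kWh = £19.00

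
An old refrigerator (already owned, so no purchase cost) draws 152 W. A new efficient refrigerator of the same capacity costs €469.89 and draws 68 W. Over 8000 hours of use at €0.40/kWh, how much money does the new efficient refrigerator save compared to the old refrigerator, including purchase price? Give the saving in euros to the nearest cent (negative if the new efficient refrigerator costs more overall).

old refrigerator: €0.00 + (152/1000) kW × 8000 h × €0.40 = €0.00 + €486.4 = €486.4
new efficient refrigerator: €469.89 + (68/1000) kW × 8000 h × €0.40 = €469.89 + €217.6 = €687.49
Saving = €486.4 − €687.49 = −€201.09

-€201.09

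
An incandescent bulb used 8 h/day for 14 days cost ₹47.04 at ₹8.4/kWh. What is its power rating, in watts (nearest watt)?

Energy = ₹47.04 ÷ ₹8.4/kWh = 5.6 kWh
Runtime = 8 h/day × 14 days = 112 h
Power = 5.6 kWh ÷ 112 h = 0.05 kW = 50 W

50 W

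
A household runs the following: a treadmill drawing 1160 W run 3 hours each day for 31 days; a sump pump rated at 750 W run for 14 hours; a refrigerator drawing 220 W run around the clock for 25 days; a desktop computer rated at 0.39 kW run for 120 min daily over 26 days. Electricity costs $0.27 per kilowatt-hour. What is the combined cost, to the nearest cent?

$73.08

treadmill: Runtime = 3 h/day × 31 days = 93 h
treadmill: 1.16 kW × 93 h = 107.88 kWh
sump pump: 0.75 kW × 14 h = 10.5 kWh
refrigerator: Runtime = 24 h × 25 = 600 h
refrigerator: 0.22 kW × 600 h = 132 kWh
desktop computer: Runtime = 120 min × 26 = 3120 min = 52 h
desktop computer: 0.39 kW × 52 h = 20.28 kWh
Total energy = 270.66 kWh
Cost = 270.66 × $0.27 = $73.08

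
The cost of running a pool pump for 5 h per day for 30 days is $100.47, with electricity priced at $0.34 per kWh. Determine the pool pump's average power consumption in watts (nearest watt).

Energy = $100.47 ÷ $0.34/kWh = 295.5 kWh
Runtime = 5 h/day × 30 days = 150 h
Power = 295.5 kWh ÷ 150 h = 1.97 kW = 1970 W

1970 W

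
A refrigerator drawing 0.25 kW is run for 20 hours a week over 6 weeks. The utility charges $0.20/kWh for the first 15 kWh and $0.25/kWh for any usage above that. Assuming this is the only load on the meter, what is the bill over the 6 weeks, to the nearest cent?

Runtime = 20 h/week × 6 weeks = 120 h
Energy = 0.25 kW × 120 h = 30 kWh
Tier 1 (0–15 kWh): 15 × $0.20 = $3
Above 15 kWh: 15 × $0.25 = $3.75
Bill = $6.75

$6.75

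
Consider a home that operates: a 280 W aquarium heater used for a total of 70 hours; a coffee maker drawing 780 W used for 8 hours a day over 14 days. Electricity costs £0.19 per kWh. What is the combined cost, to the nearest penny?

aquarium heater: 0.28 kW × 70 h = 19.6 kWh
coffee maker: Runtime = 8 h/day × 14 days = 112 h
coffee maker: 0.78 kW × 112 h = 87.36 kWh
Total energy = 106.96 kWh
Cost = 106.96 × £0.19 = £20.32

£20.32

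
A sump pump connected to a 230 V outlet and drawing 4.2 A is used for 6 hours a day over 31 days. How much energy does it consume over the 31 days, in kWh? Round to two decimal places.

Power = 4.2 A × 230 V = 966 W = 0.966 kW
Runtime = 6 h/day × 31 days = 186 h
Energy = 0.966 kW × 186 h = 179.676 kWh ≈ 179.68 kWh

179.68 kWh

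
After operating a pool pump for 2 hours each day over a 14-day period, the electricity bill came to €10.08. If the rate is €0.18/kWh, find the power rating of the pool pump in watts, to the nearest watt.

Energy = €10.08 ÷ €0.18/kWh = 56 kWh
Runtime = 2 h/day × 14 days = 28 h
Power = 56 kWh ÷ 28 h = 2 kW = 2000 W

2000 W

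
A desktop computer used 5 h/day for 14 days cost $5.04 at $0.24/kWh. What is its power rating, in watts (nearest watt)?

Energy = $5.04 ÷ $0.24/kWh = 21 kWh
Runtime = 5 h/day × 14 days = 70 h
Power = 21 kWh ÷ 70 h = 0.3 kW = 300 W

300 W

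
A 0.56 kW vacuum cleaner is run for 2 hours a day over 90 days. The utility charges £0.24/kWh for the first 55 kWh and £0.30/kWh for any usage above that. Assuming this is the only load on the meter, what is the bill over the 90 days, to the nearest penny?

Runtime = 2 h/day × 90 days = 180 h
Energy = 0.56 kW × 180 h = 100.8 kWh
Tier 1 (0–55 kWh): 55 × £0.24 = £13.2
Above 55 kWh: 45.8 × £0.30 = £13.74
Bill = £26.94

£26.94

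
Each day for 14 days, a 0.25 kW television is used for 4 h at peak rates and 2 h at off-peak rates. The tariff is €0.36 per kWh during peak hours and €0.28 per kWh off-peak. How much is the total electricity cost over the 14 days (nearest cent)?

€7.00

Peak energy = 0.25 kW × 4 h × 14 = 14 kWh
Off-peak energy = 0.25 kW × 2 h × 14 = 7 kWh
Cost = 14 × €0.36 + 7 × €0.28 = €5.04 + €1.96 = €7.00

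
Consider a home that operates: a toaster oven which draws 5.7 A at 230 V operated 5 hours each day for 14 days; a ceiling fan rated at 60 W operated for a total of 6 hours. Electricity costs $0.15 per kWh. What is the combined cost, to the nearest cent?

$13.82

toaster oven: Power = 5.7 A × 230 V = 1311 W = 1.311 kW
toaster oven: Runtime = 5 h/day × 14 days = 70 h
toaster oven: 1.311 kW × 70 h = 91.77 kWh
ceiling fan: 0.06 kW × 6 h = 0.36 kWh
Total energy = 92.13 kWh
Cost = 92.13 × $0.15 = $13.82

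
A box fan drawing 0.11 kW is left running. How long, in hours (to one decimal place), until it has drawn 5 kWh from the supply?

Hours = 5 kWh ÷ 0.11 kW = 45.5 h

45.5 h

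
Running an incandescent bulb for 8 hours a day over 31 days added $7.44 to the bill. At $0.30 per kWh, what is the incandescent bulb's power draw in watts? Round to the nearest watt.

100 W

Energy = $7.44 ÷ $0.30/kWh = 24.8 kWh
Runtime = 8 h/day × 31 days = 248 h
Power = 24.8 kWh ÷ 248 h = 0.1 kW = 100 W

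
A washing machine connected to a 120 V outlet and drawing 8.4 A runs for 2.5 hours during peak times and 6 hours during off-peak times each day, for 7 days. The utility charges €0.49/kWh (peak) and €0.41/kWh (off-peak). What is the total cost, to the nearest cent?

€26.00

Power = 8.4 A × 120 V = 1008 W = 1.008 kW
Peak energy = 1.008 kW × 2.5 h × 7 = 17.64 kWh
Off-peak energy = 1.008 kW × 6 h × 7 = 42.336 kWh
Cost = 17.64 × €0.49 + 42.336 × €0.41 = €8.6436 + €17.35776 = €26.00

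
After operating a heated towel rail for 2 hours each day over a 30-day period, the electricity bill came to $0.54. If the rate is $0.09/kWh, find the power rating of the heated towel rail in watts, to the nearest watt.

100 W

Energy = $0.54 ÷ $0.09/kWh = 6 kWh
Runtime = 2 h/day × 30 days = 60 h
Power = 6 kWh ÷ 60 h = 0.1 kW = 100 W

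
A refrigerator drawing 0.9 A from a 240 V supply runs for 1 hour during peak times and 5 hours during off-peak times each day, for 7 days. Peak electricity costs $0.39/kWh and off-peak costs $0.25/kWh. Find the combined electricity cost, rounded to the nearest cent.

Power = 0.9 A × 240 V = 216 W = 0.216 kW
Peak energy = 0.216 kW × 1 h × 7 = 1.512 kWh
Off-peak energy = 0.216 kW × 5 h × 7 = 7.56 kWh
Cost = 1.512 × $0.39 + 7.56 × $0.25 = $0.58968 + $1.89 = $2.48

$2.48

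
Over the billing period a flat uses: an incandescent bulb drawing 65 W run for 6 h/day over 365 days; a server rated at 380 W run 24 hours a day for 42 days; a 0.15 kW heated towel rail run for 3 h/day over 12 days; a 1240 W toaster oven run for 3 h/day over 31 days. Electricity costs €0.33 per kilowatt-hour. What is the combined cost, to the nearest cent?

€213.22

incandescent bulb: Runtime = 6 h/day × 365 days = 2190 h
incandescent bulb: 0.065 kW × 2190 h = 142.35 kWh
server: Runtime = 24 h × 42 = 1008 h
server: 0.38 kW × 1008 h = 383.04 kWh
heated towel rail: Runtime = 3 h/day × 12 days = 36 h
heated towel rail: 0.15 kW × 36 h = 5.4 kWh
toaster oven: Runtime = 3 h/day × 31 days = 93 h
toaster oven: 1.24 kW × 93 h = 115.32 kWh
Total energy = 646.11 kWh
Cost = 646.11 × €0.33 = €213.22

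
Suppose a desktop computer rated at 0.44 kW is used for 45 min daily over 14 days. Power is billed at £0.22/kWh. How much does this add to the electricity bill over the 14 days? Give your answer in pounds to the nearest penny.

Runtime = 45 min × 14 = 630 min = 10.5 h
Energy = 0.44 kW × 10.5 h = 4.62 kWh
Cost = 4.62 kWh × £0.22/kWh = £1.02

£1.02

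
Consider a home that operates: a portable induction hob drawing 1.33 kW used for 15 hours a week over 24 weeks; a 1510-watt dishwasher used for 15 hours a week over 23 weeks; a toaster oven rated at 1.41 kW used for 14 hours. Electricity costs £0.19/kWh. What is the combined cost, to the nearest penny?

£193.70

portable induction hob: Runtime = 15 h/week × 24 weeks = 360 h
portable induction hob: 1.33 kW × 360 h = 478.8 kWh
dishwasher: Runtime = 15 h/week × 23 weeks = 345 h
dishwasher: 1.51 kW × 345 h = 520.95 kWh
toaster oven: 1.41 kW × 14 h = 19.74 kWh
Total energy = 1019.49 kWh
Cost = 1019.49 × £0.19 = £193.70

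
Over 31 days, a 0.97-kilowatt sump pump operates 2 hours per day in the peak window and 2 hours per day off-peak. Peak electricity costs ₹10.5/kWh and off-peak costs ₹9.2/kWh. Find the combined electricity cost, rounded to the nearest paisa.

Peak energy = 0.97 kW × 2 h × 31 = 60.14 kWh
Off-peak energy = 0.97 kW × 2 h × 31 = 60.14 kWh
Cost = 60.14 × ₹10.5 + 60.14 × ₹9.2 = ₹631.47 + ₹553.288 = ₹1184.76

₹1184.76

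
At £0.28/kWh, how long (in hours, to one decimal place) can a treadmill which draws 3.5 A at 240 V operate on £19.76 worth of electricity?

Power = 3.5 A × 240 V = 840 W = 0.84 kW
Energy available = £19.76 ÷ £0.28/kWh = 70.5714 kWh
Hours = 70.5714 kWh ÷ 0.84 kW = 84.0 h

84.0 h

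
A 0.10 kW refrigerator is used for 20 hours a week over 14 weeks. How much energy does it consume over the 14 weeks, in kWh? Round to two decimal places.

Runtime = 20 h/week × 14 weeks = 280 h
Energy = 0.1 kW × 280 h = 28 kWh

28.00 kWh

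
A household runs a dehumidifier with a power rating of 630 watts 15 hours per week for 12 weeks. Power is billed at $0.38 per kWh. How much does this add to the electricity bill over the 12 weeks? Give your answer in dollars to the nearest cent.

Runtime = 15 h/week × 12 weeks = 180 h
Energy = 0.63 kW × 180 h = 113.4 kWh
Cost = 113.4 kWh × $0.38/kWh = $43.09

$43.09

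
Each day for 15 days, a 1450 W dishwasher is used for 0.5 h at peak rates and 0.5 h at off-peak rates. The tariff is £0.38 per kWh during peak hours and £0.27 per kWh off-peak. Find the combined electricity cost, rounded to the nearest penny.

Peak energy = 1.45 kW × 0.5 h × 15 = 10.875 kWh
Off-peak energy = 1.45 kW × 0.5 h × 15 = 10.875 kWh
Cost = 10.875 × £0.38 + 10.875 × £0.27 = £4.1325 + £2.93625 = £7.07

£7.07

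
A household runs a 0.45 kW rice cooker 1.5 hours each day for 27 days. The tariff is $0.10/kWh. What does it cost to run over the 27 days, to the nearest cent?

$1.82

Runtime = 1.5 h/day × 27 days = 40.5 h
Energy = 0.45 kW × 40.5 h = 18.225 kWh
Cost = 18.225 kWh × $0.10/kWh = $1.82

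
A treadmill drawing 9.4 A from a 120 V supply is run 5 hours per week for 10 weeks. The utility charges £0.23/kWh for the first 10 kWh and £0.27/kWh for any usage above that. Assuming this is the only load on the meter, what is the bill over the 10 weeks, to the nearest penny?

£14.83

Power = 9.4 A × 120 V = 1128 W = 1.128 kW
Runtime = 5 h/week × 10 weeks = 50 h
Energy = 1.128 kW × 50 h = 56.4 kWh
Tier 1 (0–10 kWh): 10 × £0.23 = £2.3
Above 10 kWh: 46.4 × £0.27 = £12.528
Bill = £14.83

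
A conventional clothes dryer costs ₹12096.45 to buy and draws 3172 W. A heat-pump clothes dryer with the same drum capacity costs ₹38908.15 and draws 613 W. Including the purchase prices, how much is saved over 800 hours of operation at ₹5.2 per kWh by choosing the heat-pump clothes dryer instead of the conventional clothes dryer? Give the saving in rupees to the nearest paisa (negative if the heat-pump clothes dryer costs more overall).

conventional clothes dryer: ₹12096.45 + (3172/1000) kW × 800 h × ₹5.2 = ₹12096.45 + ₹13195.52 = ₹25291.97
heat-pump clothes dryer: ₹38908.15 + (613/1000) kW × 800 h × ₹5.2 = ₹38908.15 + ₹2550.08 = ₹41458.23
Saving = ₹25291.97 − ₹41458.23 = −₹16166.26

-₹16166.26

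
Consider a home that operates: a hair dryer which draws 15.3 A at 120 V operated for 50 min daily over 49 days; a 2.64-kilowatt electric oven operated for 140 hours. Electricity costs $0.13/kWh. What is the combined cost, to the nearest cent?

$57.79

hair dryer: Power = 15.3 A × 120 V = 1836 W = 1.836 kW
hair dryer: Runtime = 50 min × 49 = 2450 min = 40.833333… h
hair dryer: 1.836 kW × 40.833333… h = 74.97 kWh
electric oven: 2.64 kW × 140 h = 369.6 kWh
Total energy = 444.57 kWh
Cost = 444.57 × $0.13 = $57.79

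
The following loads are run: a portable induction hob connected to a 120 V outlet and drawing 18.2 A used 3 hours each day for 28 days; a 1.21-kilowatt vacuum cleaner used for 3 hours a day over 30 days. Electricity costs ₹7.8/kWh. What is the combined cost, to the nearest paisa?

portable induction hob: Power = 18.2 A × 120 V = 2184 W = 2.184 kW
portable induction hob: Runtime = 3 h/day × 28 days = 84 h
portable induction hob: 2.184 kW × 84 h = 183.456 kWh
vacuum cleaner: Runtime = 3 h/day × 30 days = 90 h
vacuum cleaner: 1.21 kW × 90 h = 108.9 kWh
Total energy = 292.356 kWh
Cost = 292.356 × ₹7.8 = ₹2280.38

₹2280.38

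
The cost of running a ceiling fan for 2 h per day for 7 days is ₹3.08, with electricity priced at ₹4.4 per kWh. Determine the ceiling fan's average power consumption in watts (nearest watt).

Energy = ₹3.08 ÷ ₹4.4/kWh = 0.7 kWh
Runtime = 2 h/day × 7 days = 14 h
Power = 0.7 kWh ÷ 14 h = 0.05 kW = 50 W

50 W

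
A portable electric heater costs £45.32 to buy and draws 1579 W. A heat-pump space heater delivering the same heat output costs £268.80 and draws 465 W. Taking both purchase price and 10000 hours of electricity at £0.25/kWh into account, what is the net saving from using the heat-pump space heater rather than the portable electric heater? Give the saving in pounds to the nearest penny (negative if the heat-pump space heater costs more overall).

£2561.52

portable electric heater: £45.32 + (1579/1000) kW × 10000 h × £0.25 = £45.32 + £3947.5 = £3992.82
heat-pump space heater: £268.80 + (465/1000) kW × 10000 h × £0.25 = £268.80 + £1162.5 = £1431.3
Saving = £3992.82 − £1431.3 = £2561.52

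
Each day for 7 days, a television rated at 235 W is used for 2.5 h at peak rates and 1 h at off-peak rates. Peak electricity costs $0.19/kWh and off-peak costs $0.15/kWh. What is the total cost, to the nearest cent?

Peak energy = 0.235 kW × 2.5 h × 7 = 4.1125 kWh
Off-peak energy = 0.235 kW × 1 h × 7 = 1.645 kWh
Cost = 4.1125 × $0.19 + 1.645 × $0.15 = $0.781375 + $0.24675 = $1.03

$1.03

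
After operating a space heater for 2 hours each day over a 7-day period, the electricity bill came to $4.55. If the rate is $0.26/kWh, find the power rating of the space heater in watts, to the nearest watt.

Energy = $4.55 ÷ $0.26/kWh = 17.5 kWh
Runtime = 2 h/day × 7 days = 14 h
Power = 17.5 kWh ÷ 14 h = 1.25 kW = 1250 W

1250 W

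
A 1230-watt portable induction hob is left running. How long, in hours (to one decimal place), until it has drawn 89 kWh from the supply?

72.4 h

Hours = 89 kWh ÷ 1.23 kW = 72.4 h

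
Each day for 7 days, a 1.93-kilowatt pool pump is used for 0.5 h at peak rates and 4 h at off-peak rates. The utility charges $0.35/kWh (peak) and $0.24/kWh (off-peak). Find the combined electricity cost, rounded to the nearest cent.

$15.33

Peak energy = 1.93 kW × 0.5 h × 7 = 6.755 kWh
Off-peak energy = 1.93 kW × 4 h × 7 = 54.04 kWh
Cost = 6.755 × $0.35 + 54.04 × $0.24 = $2.36425 + $12.9696 = $15.33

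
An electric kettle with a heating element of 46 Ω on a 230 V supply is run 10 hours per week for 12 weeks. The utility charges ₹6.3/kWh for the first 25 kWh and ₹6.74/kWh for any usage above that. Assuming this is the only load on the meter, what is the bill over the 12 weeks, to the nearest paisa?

₹919.12

Power = V²/R = 230²/46 = 1150 W = 1.15 kW
Runtime = 10 h/week × 12 weeks = 120 h
Energy = 1.15 kW × 120 h = 138 kWh
Tier 1 (0–25 kWh): 25 × ₹6.3 = ₹157.5
Above 25 kWh: 113 × ₹6.74 = ₹761.62
Bill = ₹919.12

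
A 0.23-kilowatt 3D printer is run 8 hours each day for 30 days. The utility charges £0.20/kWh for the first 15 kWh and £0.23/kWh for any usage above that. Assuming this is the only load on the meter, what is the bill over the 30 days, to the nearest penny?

Runtime = 8 h/day × 30 days = 240 h
Energy = 0.23 kW × 240 h = 55.2 kWh
Tier 1 (0–15 kWh): 15 × £0.20 = £3
Above 15 kWh: 40.2 × £0.23 = £9.246
Bill = £12.25

£12.25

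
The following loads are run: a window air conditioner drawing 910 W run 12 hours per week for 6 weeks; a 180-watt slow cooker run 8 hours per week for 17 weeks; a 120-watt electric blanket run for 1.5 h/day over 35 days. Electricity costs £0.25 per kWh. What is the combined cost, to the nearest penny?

£24.08

window air conditioner: Runtime = 12 h/week × 6 weeks = 72 h
window air conditioner: 0.91 kW × 72 h = 65.52 kWh
slow cooker: Runtime = 8 h/week × 17 weeks = 136 h
slow cooker: 0.18 kW × 136 h = 24.48 kWh
electric blanket: Runtime = 1.5 h/day × 35 days = 52.5 h
electric blanket: 0.12 kW × 52.5 h = 6.3 kWh
Total energy = 96.3 kWh
Cost = 96.3 × £0.25 = £24.08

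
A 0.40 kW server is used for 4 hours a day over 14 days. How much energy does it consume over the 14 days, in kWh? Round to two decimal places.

Runtime = 4 h/day × 14 days = 56 h
Energy = 0.4 kW × 56 h = 22.4 kWh

22.40 kWh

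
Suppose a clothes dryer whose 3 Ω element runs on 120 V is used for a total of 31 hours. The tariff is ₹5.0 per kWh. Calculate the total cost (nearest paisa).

Power = V²/R = 120²/3 = 4800 W = 4.8 kW
Energy = 4.8 kW × 31 h = 148.8 kWh
Cost = 148.8 kWh × ₹5.0/kWh = ₹744.00

₹744.00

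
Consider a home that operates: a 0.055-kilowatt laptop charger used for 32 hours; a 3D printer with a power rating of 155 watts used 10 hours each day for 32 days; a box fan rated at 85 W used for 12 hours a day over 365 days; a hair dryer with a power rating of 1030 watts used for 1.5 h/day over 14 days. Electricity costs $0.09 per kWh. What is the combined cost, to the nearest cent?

$40.08

laptop charger: 0.055 kW × 32 h = 1.76 kWh
3D printer: Runtime = 10 h/day × 32 days = 320 h
3D printer: 0.155 kW × 320 h = 49.6 kWh
box fan: Runtime = 12 h/day × 365 days = 4380 h
box fan: 0.085 kW × 4380 h = 372.3 kWh
hair dryer: Runtime = 1.5 h/day × 14 days = 21 h
hair dryer: 1.03 kW × 21 h = 21.63 kWh
Total energy = 445.29 kWh
Cost = 445.29 × $0.09 = $40.08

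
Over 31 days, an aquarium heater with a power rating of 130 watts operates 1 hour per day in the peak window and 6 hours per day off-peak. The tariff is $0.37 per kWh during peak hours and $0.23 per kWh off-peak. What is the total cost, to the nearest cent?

Peak energy = 0.13 kW × 1 h × 31 = 4.03 kWh
Off-peak energy = 0.13 kW × 6 h × 31 = 24.18 kWh
Cost = 4.03 × $0.37 + 24.18 × $0.23 = $1.4911 + $5.5614 = $7.05

$7.05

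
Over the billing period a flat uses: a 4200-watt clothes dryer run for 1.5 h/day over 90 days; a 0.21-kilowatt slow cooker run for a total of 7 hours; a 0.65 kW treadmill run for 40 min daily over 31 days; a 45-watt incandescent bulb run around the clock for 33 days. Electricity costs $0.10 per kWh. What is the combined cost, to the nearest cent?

clothes dryer: Runtime = 1.5 h/day × 90 days = 135 h
clothes dryer: 4.2 kW × 135 h = 567 kWh
slow cooker: 0.21 kW × 7 h = 1.47 kWh
treadmill: Runtime = 40 min × 31 = 1240 min = 20.666666… h
treadmill: 0.65 kW × 20.666666… h = 13.433333… kWh
incandescent bulb: Runtime = 24 h × 33 = 792 h
incandescent bulb: 0.045 kW × 792 h = 35.64 kWh
Total energy = 617.543333… kWh
Cost = 617.543333… × $0.10 = $61.75

$61.75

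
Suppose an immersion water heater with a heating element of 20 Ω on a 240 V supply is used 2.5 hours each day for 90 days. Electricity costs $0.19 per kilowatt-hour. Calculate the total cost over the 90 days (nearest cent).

$123.12

Power = V²/R = 240²/20 = 2880 W = 2.88 kW
Runtime = 2.5 h/day × 90 days = 225 h
Energy = 2.88 kW × 225 h = 648 kWh
Cost = 648 kWh × $0.19/kWh = $123.12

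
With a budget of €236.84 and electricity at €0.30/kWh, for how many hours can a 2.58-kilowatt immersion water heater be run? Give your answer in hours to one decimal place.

306.0 h

Energy available = €236.84 ÷ €0.30/kWh = 789.4667 kWh
Hours = 789.4667 kWh ÷ 2.58 kW = 306.0 h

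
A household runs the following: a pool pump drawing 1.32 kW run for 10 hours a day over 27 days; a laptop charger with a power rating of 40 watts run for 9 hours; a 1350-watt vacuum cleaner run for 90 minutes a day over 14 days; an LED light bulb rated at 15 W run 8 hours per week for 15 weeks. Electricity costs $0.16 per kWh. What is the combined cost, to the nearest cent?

$61.91

pool pump: Runtime = 10 h/day × 27 days = 270 h
pool pump: 1.32 kW × 270 h = 356.4 kWh
laptop charger: 0.04 kW × 9 h = 0.36 kWh
vacuum cleaner: Runtime = 90 min × 14 = 1260 min = 21 h
vacuum cleaner: 1.35 kW × 21 h = 28.35 kWh
LED light bulb: Runtime = 8 h/week × 15 weeks = 120 h
LED light bulb: 0.015 kW × 120 h = 1.8 kWh
Total energy = 386.91 kWh
Cost = 386.91 × $0.16 = $61.91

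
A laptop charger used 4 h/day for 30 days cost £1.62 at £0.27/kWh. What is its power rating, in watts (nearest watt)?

50 W

Energy = £1.62 ÷ £0.27/kWh = 6 kWh
Runtime = 4 h/day × 30 days = 120 h
Power = 6 kWh ÷ 120 h = 0.05 kW = 50 W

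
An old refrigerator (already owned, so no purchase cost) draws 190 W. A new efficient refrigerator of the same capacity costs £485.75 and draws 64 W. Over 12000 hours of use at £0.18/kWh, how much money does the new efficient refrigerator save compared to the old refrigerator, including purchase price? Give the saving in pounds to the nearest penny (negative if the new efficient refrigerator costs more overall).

old refrigerator: £0.00 + (190/1000) kW × 12000 h × £0.18 = £0.00 + £410.4 = £410.4
new efficient refrigerator: £485.75 + (64/1000) kW × 12000 h × £0.18 = £485.75 + £138.24 = £623.99
Saving = £410.4 − £623.99 = −£213.59

-£213.59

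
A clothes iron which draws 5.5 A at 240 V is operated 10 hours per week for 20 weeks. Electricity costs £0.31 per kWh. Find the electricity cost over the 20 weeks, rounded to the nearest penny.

Power = 5.5 A × 240 V = 1320 W = 1.32 kW
Runtime = 10 h/week × 20 weeks = 200 h
Energy = 1.32 kW × 200 h = 264 kWh
Cost = 264 kWh × £0.31/kWh = £81.84

£81.84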